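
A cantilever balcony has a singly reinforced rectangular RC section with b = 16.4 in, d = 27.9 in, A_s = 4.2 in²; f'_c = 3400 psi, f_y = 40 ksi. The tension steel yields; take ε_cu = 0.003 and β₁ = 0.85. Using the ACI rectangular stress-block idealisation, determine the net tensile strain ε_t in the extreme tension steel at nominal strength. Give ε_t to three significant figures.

a = A_s f_y/(0.85 f'_c b) = 3.545 in.
β₁ = 0.85, so c = a/β₁ = 3.545/0.85 = 4.171 in.
From the linear strain diagram with ε_cu = 0.003: ε_t = 0.003 (d − c)/c = 0.003 × (27.9 − 4.171)/4.171 = 0.0171.
Since ε_t ≥ 0.005, the section is tension-controlled.

ε_t ≈ 0.0171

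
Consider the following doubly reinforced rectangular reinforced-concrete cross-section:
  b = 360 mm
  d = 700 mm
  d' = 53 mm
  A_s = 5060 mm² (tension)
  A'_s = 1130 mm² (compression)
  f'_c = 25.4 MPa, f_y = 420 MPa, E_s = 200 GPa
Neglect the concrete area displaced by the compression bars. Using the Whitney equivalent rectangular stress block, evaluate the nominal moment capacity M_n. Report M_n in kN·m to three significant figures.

M_n ≈ 1290 kN·m

Assume both tension and compression steel yield.
Net tension couple steel: A_s − A'_s = 3930 mm².
a = (A_s − A'_s) f_y / (0.85 f'_c b) = 1650600/(0.85 × 25.4 × 360) = 212.37 mm.
c = a/β₁ = 212.37/0.85 = 249.85 mm; ε'_s = 0.003(c − d')/c = 0.0024 ≥ f_y/E_s = 0.0021, so compression steel does yield.
M_n = (A_s − A'_s) f_y (d − a/2) + A'_s f_y (d − d') = [1650600 × (700 − 106.185) + 474600 × (700 − 53)] × 10⁻⁶ = 980.15 + 307.07 = 1287.22 kN·m.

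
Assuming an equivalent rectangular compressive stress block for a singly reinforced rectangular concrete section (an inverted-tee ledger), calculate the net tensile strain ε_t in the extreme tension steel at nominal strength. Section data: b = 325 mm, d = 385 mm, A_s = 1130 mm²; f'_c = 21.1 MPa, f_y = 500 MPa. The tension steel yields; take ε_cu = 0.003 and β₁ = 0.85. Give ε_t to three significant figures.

ε_t ≈ 0.00713

a = A_s f_y/(0.85 f'_c b) = 96.93 mm.
β₁ = 0.85, so c = a/β₁ = 96.93/0.85 = 114.04 mm.
From the linear strain diagram with ε_cu = 0.003: ε_t = 0.003 (d − c)/c = 0.003 × (385 − 114.04)/114.04 = 0.00713.
Since ε_t ≥ 0.005, the section is tension-controlled.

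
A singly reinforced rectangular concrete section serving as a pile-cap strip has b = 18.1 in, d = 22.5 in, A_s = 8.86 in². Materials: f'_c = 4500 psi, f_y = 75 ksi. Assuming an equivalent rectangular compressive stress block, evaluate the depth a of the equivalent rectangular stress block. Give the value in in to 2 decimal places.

a ≈ 9.60 in

T = A_s f_y = 8.86 × 75 = 664.5 kips.
a = T/(0.85 f'_c b) = 664.5/(0.85 × 4.5 × 18.1) = 9.60 in.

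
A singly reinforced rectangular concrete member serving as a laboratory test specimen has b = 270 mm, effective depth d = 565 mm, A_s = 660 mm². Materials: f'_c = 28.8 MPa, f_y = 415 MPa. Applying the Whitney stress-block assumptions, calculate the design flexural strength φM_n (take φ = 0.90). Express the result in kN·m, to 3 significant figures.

T = A_s f_y = 660 × 415 = 273900 N = 273.9 kN.
From C = T: a = T/(0.85 f'_c b) = 273900/(0.85 × 28.8 × 270) = 41.44 mm.
M_n = T(d − a/2) = 273.9 kN × (565 − 20.72) mm = 149.08 kN·m.
φM_n = 0.90 × 149.08 = 134.17 kN·m.

φM_n ≈ 134 kN·m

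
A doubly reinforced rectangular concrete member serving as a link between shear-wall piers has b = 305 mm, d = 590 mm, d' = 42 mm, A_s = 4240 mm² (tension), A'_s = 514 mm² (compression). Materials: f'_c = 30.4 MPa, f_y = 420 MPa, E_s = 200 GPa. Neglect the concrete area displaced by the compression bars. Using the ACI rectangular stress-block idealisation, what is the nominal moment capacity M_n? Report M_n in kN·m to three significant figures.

Assume both tension and compression steel yield.
Net tension couple steel: A_s − A'_s = 3726 mm².
a = (A_s − A'_s) f_y / (0.85 f'_c b) = 1564920/(0.85 × 30.4 × 305) = 198.56 mm.
c = a/β₁ = 198.56/0.833 = 238.37 mm; ε'_s = 0.003(c − d')/c = 0.0025 ≥ f_y/E_s = 0.0021, so compression steel does yield.
M_n = (A_s − A'_s) f_y (d − a/2) + A'_s f_y (d − d') = [1564920 × (590 − 99.28) + 215880 × (590 − 42)] × 10⁻⁶ = 767.94 + 118.30 = 886.24 kN·m.

M_n ≈ 886 kN·m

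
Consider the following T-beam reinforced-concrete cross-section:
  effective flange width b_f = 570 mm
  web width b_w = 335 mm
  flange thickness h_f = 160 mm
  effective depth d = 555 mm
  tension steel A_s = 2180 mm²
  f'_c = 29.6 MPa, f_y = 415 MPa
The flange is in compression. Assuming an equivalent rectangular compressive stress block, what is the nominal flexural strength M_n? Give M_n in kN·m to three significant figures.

Tension: T = A_s f_y = 2180 × 415 = 904700 N.
Try a within the flange: a = T/(0.85 f'_c b_f) = 904700/(0.85 × 29.6 × 570) = 63.08 mm.
Since a = 63.08 ≤ h_f = 160 mm, the stress block lies entirely in the flange; analyse as a rectangular beam of width b_f.
M_n = T(d − a/2) = 904700 × (555 − 31.54) = 473.57 × 10⁶ N·mm.
M_n = 473.57 kN·m.

M_n ≈ 474 kN·m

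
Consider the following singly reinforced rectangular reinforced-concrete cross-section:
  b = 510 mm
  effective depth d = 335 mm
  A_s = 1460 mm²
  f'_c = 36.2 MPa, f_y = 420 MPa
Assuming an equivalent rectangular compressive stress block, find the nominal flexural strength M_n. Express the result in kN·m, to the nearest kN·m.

T = A_s f_y = 1460 × 420 = 613200 N = 613.2 kN.
From C = T: a = T/(0.85 f'_c b) = 613200/(0.85 × 36.2 × 510) = 39.08 mm.
M_n = T(d − a/2) = 613.2 kN × (335 − 19.54) mm = 193.44 kN·m.

M_n ≈ 193 kN·m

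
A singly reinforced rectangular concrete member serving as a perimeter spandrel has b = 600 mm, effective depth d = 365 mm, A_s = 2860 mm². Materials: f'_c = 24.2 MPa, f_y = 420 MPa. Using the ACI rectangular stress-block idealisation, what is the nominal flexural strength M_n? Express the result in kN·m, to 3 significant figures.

T = A_s f_y = 2860 × 420 = 1201200 N = 1201.2 kN.
From C = T: a = T/(0.85 f'_c b) = 1201200/(0.85 × 24.2 × 600) = 97.33 mm.
M_n = T(d − a/2) = 1201.2 kN × (365 − 48.665) mm = 379.98 kN·m.

M_n ≈ 380 kN·m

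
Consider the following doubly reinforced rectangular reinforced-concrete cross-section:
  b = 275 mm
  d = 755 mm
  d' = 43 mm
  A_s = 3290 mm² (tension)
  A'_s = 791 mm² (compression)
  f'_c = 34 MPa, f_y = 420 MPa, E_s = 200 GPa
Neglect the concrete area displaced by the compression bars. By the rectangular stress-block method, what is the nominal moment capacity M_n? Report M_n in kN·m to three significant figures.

M_n ≈ 960 kN·m

Assume both tension and compression steel yield.
Net tension couple steel: A_s − A'_s = 2499 mm².
a = (A_s − A'_s) f_y / (0.85 f'_c b) = 1049580/(0.85 × 34 × 275) = 132.06 mm.
c = a/β₁ = 132.06/0.807 = 163.64 mm; ε'_s = 0.003(c − d')/c = 0.0022 ≥ f_y/E_s = 0.0021, so compression steel does yield.
M_n = (A_s − A'_s) f_y (d − a/2) + A'_s f_y (d − d') = [1049580 × (755 − 66.03) + 332220 × (755 − 43)] × 10⁻⁶ = 723.13 + 236.54 = 959.67 kN·m.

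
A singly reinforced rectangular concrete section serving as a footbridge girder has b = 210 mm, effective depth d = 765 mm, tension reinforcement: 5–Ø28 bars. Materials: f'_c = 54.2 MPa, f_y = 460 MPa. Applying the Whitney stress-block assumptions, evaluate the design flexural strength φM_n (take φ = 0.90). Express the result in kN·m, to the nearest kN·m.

φM_n ≈ 882 kN·m

A_s = 5 × 616 = 3080 mm².
T = A_s f_y = 3080 × 460 = 1416800 N = 1416.8 kN.
From C = T: a = T/(0.85 f'_c b) = 1416800/(0.85 × 54.2 × 210) = 146.44 mm.
M_n = T(d − a/2) = 1416.8 kN × (765 − 73.22) mm = 980.11 kN·m.
φM_n = 0.90 × 980.11 = 882.10 kN·m.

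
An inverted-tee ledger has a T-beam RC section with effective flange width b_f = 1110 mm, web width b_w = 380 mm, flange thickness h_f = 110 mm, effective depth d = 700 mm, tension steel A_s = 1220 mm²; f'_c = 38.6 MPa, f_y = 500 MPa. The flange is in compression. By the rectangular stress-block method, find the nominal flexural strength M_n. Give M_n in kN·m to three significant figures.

M_n ≈ 422 kN·m

Tension: T = A_s f_y = 1220 × 500 = 610000 N.
Try a within the flange: a = T/(0.85 f'_c b_f) = 610000/(0.85 × 38.6 × 1110) = 16.75 mm.
Since a = 16.75 ≤ h_f = 110 mm, the stress block lies entirely in the flange; analyse as a rectangular beam of width b_f.
M_n = T(d − a/2) = 610000 × (700 − 8.375) = 421.89 × 10⁶ N·mm.
M_n = 421.89 kN·m.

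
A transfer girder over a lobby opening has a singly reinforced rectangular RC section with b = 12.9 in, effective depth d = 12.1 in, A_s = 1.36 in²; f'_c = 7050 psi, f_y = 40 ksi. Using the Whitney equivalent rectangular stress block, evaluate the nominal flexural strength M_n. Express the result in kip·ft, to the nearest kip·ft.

T = A_s f_y = 1.36 × 40 = 54.4 kips.
a = T/(0.85 f'_c b) = 54.4/(0.85 × 7.05 × 12.9) = 0.704 in.
M_n = T(d − a/2) = 54.4 × (12.1 − 0.352) = 639.1 kip·in = 639.1/12 = 53.26 kip·ft.

M_n ≈ 53 kip·ft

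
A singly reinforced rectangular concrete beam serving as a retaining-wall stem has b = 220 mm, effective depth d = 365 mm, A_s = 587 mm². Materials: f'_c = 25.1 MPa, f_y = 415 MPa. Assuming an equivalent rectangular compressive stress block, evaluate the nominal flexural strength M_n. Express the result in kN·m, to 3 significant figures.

M_n ≈ 82.6 kN·m

T = A_s f_y = 587 × 415 = 243605 N = 243.605 kN.
From C = T: a = T/(0.85 f'_c b) = 243605/(0.85 × 25.1 × 220) = 51.90 mm.
M_n = T(d − a/2) = 243.605 kN × (365 − 25.95) mm = 82.59 kN·m.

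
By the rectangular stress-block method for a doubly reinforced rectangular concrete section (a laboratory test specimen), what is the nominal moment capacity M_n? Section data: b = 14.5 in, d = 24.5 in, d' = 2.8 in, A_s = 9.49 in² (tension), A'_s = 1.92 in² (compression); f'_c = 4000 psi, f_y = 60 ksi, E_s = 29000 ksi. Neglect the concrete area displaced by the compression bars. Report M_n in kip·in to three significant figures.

Assume both steels yield.
a = (A_s − A'_s) f_y/(0.85 f'_c b) = (9.49 − 1.92) × 60/(0.85 × 4 × 14.5) = 9.213 in.
c = a/β₁ = 9.213/0.85 = 10.839 in; ε'_s = 0.003(c − d')/c = 0.0022 ≥ ε_y = 0.0021, so the compression steel yields.
M_n = (A_s − A'_s) f_y (d − a/2) + A'_s f_y (d − d') = 454.2 × (24.5 − 4.6065) + 115.2 × (24.5 − 2.8) = 9035.6 + 2499.8 = 11535.4 kip·in.

M_n ≈ 11500 kip·in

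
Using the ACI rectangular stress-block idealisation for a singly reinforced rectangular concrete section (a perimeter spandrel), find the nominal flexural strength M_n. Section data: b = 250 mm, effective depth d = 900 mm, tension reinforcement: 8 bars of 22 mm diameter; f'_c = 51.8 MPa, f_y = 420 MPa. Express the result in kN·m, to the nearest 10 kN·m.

A_s = 8 × 380 = 3040 mm².
T = A_s f_y = 3040 × 420 = 1276800 N = 1276.8 kN.
From C = T: a = T/(0.85 f'_c b) = 1276800/(0.85 × 51.8 × 250) = 115.99 mm.
M_n = T(d − a/2) = 1276.8 kN × (900 − 57.995) mm = 1075.07 kN·m.

M_n ≈ 1080 kN·m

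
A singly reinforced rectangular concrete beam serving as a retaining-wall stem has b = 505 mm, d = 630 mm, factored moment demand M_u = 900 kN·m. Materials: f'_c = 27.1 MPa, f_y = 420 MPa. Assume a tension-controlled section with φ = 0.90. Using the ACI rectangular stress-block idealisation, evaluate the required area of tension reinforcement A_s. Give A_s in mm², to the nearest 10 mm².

M_n = M_u/φ = 900/0.90 = 1000 kN·m.
With M_n = 0.85 f'_c a b (d − a/2), solve the quadratic for a:
a = d − √(d² − 2M_n/(0.85 f'_c b)) = 630 − √(630² − 2 × 1000×10⁶/(0.85 × 27.1 × 505)) = 155.69 mm.
A_s = 0.85 f'_c a b / f_y = 0.85 × 27.1 × 155.69 × 505 / 420 = 4312.1 mm².

A_s ≈ 4310 mm²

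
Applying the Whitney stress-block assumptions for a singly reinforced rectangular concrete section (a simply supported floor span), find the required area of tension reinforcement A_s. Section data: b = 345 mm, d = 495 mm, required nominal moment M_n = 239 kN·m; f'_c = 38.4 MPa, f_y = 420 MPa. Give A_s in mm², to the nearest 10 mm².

A_s ≈ 1200 mm²

With M_n = 0.85 f'_c a b (d − a/2), solve the quadratic for a:
a = d − √(d² − 2M_n/(0.85 f'_c b)) = 495 − √(495² − 2 × 239×10⁶/(0.85 × 38.4 × 345)) = 44.91 mm.
A_s = 0.85 f'_c a b / f_y = 0.85 × 38.4 × 44.91 × 345 / 420 = 1204.1 mm².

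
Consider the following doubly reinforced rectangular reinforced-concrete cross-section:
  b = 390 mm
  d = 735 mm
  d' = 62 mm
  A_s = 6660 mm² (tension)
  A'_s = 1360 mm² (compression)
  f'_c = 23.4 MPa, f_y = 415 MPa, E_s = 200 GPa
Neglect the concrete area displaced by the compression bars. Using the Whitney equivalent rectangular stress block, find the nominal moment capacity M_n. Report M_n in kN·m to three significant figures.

Assume both tension and compression steel yield.
Net tension couple steel: A_s − A'_s = 5300 mm².
a = (A_s − A'_s) f_y / (0.85 f'_c b) = 2199500/(0.85 × 23.4 × 390) = 283.55 mm.
c = a/β₁ = 283.55/0.85 = 333.59 mm; ε'_s = 0.003(c − d')/c = 0.0024 ≥ f_y/E_s = 0.0021, so compression steel does yield.
M_n = (A_s − A'_s) f_y (d − a/2) + A'_s f_y (d − d') = [2199500 × (735 − 141.775) + 564400 × (735 − 62)] × 10⁻⁶ = 1304.80 + 379.84 = 1684.64 kN·m.

M_n ≈ 1680 kN·m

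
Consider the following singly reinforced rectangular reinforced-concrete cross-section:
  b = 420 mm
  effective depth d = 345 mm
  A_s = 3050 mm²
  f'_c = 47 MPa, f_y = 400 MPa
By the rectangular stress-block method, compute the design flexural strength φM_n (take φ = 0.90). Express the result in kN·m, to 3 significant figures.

φM_n ≈ 339 kN·m

T = A_s f_y = 3050 × 400 = 1220000 N = 1220 kN.
From C = T: a = T/(0.85 f'_c b) = 1220000/(0.85 × 47 × 420) = 72.71 mm.
M_n = T(d − a/2) = 1220 kN × (345 − 36.355) mm = 376.55 kN·m.
φM_n = 0.90 × 376.55 = 338.90 kN·m.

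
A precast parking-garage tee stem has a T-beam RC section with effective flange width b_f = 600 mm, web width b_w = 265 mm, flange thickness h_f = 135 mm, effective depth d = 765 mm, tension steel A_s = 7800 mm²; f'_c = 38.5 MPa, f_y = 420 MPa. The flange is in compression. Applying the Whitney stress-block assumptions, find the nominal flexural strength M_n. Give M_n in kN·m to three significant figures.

Tension: T = A_s f_y = 7800 × 420 = 3276000 N.
Try a within the flange: a = T/(0.85 f'_c b_f) = 3276000/(0.85 × 38.5 × 600) = 166.84 mm.
a = 166.84 > h_f = 135 mm: the block extends into the web. Split into flange-overhang and web parts.
C_f = 0.85 f'_c (b_f − b_w) h_f = 0.85 × 38.5 × (600 − 265) × 135 = 1479988 N.
Remaining web compression depth: a_w = (T − C_f)/(0.85 f'_c b_w) = (3276000 − 1479988)/(0.85 × 38.5 × 265) = 207.10 mm.
M_n = C_f(d − h_f/2) + (T − C_f)(d − a_w/2) = 1479988 × (765 − 67.5) + 1796012 × (765 − 103.55) = 1032.29 + 1187.97 = 2220.26 × 10⁶ N·mm.
M_n = 2220.26 kN·m.

M_n ≈ 2220 kN·m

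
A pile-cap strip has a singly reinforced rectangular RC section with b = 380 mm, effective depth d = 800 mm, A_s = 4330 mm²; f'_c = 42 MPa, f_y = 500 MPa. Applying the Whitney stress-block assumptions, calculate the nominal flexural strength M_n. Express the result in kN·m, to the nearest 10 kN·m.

T = A_s f_y = 4330 × 500 = 2165000 N = 2165 kN.
From C = T: a = T/(0.85 f'_c b) = 2165000/(0.85 × 42 × 380) = 159.59 mm.
M_n = T(d − a/2) = 2165 kN × (800 − 79.795) mm = 1559.24 kN·m.

M_n ≈ 1560 kN·m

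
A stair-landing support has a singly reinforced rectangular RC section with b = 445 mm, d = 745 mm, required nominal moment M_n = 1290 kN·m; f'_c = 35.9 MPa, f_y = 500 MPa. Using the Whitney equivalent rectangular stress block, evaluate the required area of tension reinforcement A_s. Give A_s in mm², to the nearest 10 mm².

A_s ≈ 3820 mm²

With M_n = 0.85 f'_c a b (d − a/2), solve the quadratic for a:
a = d − √(d² − 2M_n/(0.85 f'_c b)) = 745 − √(745² − 2 × 1290×10⁶/(0.85 × 35.9 × 445)) = 140.82 mm.
A_s = 0.85 f'_c a b / f_y = 0.85 × 35.9 × 140.82 × 445 / 500 = 3824.4 mm².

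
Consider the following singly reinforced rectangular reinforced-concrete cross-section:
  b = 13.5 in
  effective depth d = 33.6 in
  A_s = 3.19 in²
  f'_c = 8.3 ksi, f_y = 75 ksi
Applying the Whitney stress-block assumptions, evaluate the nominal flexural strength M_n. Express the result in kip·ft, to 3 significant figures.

T = A_s f_y = 3.19 × 75 = 239.25 kips.
a = T/(0.85 f'_c b) = 239.25/(0.85 × 8.3 × 13.5) = 2.512 in.
M_n = T(d − a/2) = 239.25 × (33.6 − 1.256) = 7738.3 kip·in = 7738.3/12 = 644.86 kip·ft.

M_n ≈ 645 kip·ft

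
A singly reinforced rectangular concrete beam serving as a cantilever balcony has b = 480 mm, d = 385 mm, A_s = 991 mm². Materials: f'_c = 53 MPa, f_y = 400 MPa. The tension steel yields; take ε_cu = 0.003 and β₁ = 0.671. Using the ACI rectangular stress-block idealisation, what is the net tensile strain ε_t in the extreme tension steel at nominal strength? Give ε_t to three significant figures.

a = A_s f_y/(0.85 f'_c b) = 18.33 mm.
β₁ = 0.671, so c = a/β₁ = 18.33/0.671 = 27.32 mm.
From the linear strain diagram with ε_cu = 0.003: ε_t = 0.003 (d − c)/c = 0.003 × (385 − 27.32)/27.32 = 0.0393.
Since ε_t ≥ 0.005, the section is tension-controlled.

ε_t ≈ 0.0393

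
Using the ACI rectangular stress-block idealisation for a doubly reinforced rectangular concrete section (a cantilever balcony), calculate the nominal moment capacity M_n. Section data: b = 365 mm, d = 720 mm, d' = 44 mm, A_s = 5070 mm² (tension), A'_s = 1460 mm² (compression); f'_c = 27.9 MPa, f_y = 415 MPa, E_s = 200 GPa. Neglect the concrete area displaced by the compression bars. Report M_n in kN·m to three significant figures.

Assume both tension and compression steel yield.
Net tension couple steel: A_s − A'_s = 3610 mm².
a = (A_s − A'_s) f_y / (0.85 f'_c b) = 1498150/(0.85 × 27.9 × 365) = 173.08 mm.
c = a/β₁ = 173.08/0.85 = 203.62 mm; ε'_s = 0.003(c − d')/c = 0.0024 ≥ f_y/E_s = 0.0021, so compression steel does yield.
M_n = (A_s − A'_s) f_y (d − a/2) + A'_s f_y (d − d') = [1498150 × (720 − 86.54) + 605900 × (720 − 44)] × 10⁻⁶ = 949.02 + 409.59 = 1358.61 kN·m.

M_n ≈ 1360 kN·m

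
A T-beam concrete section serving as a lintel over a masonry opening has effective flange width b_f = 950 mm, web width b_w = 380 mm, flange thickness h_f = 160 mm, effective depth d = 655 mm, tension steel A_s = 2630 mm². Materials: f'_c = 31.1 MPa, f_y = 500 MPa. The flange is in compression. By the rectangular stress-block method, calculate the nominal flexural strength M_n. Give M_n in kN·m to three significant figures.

M_n ≈ 827 kN·m

Tension: T = A_s f_y = 2630 × 500 = 1315000 N.
Try a within the flange: a = T/(0.85 f'_c b_f) = 1315000/(0.85 × 31.1 × 950) = 52.36 mm.
Since a = 52.36 ≤ h_f = 160 mm, the stress block lies entirely in the flange; analyse as a rectangular beam of width b_f.
M_n = T(d − a/2) = 1315000 × (655 − 26.18) = 826.90 × 10⁶ N·mm.
M_n = 826.90 kN·m.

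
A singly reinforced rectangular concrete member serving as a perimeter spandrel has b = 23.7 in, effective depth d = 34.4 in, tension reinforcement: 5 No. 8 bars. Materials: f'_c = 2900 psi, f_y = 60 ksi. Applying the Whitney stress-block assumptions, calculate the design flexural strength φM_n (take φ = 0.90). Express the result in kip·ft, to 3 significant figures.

A_s = 5 × 0.79 = 3.95 in².
T = A_s f_y = 3.95 × 60 = 237 kips.
a = T/(0.85 f'_c b) = 237/(0.85 × 2.9 × 23.7) = 4.057 in.
M_n = T(d − a/2) = 237 × (34.4 − 2.0285) = 7672.0 kip·in = 7672.0/12 = 639.33 kip·ft.
φM_n = 0.90 × 639.33 = 575.40 kip·ft.

φM_n ≈ 575 kip·ft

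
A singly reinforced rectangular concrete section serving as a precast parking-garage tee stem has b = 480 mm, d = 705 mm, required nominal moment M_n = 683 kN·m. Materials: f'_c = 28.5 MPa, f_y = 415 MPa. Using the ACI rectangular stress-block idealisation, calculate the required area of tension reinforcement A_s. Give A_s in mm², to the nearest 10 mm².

With M_n = 0.85 f'_c a b (d − a/2), solve the quadratic for a:
a = d − √(d² − 2M_n/(0.85 f'_c b)) = 705 − √(705² − 2 × 683×10⁶/(0.85 × 28.5 × 480)) = 88.92 mm.
A_s = 0.85 f'_c a b / f_y = 0.85 × 28.5 × 88.92 × 480 / 415 = 2491.5 mm².

A_s ≈ 2490 mm²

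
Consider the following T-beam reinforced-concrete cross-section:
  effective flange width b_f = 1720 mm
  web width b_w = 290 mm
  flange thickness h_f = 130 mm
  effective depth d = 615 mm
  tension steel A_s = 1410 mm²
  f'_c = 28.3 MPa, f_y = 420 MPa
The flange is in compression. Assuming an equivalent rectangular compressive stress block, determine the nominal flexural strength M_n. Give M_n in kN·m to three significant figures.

M_n ≈ 360 kN·m

Tension: T = A_s f_y = 1410 × 420 = 592200 N.
Try a within the flange: a = T/(0.85 f'_c b_f) = 592200/(0.85 × 28.3 × 1720) = 14.31 mm.
Since a = 14.31 ≤ h_f = 130 mm, the stress block lies entirely in the flange; analyse as a rectangular beam of width b_f.
M_n = T(d − a/2) = 592200 × (615 − 7.155) = 359.97 × 10⁶ N·mm.
M_n = 359.97 kN·m.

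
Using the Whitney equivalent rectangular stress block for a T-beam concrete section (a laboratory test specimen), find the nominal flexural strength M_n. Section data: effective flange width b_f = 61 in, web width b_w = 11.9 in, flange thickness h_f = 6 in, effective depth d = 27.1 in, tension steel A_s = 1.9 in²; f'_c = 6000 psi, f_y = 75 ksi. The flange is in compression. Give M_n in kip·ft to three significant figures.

Tension: T = A_s f_y = 1.9 × 75 = 142.5 kips.
Try a within the flange: a = T/(0.85 f'_c b_f) = 142.5/(0.85 × 6 × 61) = 0.458 in.
Since a = 0.458 ≤ h_f = 6 in, the stress block lies entirely in the flange; analyse as a rectangular beam of width b_f.
M_n = T(d − a/2) = 142.5 × (27.1 − 0.229) = 3829.1 kip·in.
M_n = 3829.1/12 = 319.09 kip·ft.

M_n ≈ 319 kip·ft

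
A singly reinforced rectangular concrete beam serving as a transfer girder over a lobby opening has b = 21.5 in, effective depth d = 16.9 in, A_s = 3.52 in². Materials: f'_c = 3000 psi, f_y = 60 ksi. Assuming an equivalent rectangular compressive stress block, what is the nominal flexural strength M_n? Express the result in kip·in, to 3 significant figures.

M_n ≈ 3160 kip·in

T = A_s f_y = 3.52 × 60 = 211.2 kips.
a = T/(0.85 f'_c b) = 211.2/(0.85 × 3 × 21.5) = 3.852 in.
M_n = T(d − a/2) = 211.2 × (16.9 − 1.926) = 3162.5 kip·in.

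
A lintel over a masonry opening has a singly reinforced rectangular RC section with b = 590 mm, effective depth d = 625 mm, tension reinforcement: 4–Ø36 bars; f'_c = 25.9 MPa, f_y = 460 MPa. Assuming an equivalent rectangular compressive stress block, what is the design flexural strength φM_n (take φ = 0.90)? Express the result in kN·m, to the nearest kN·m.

A_s = 4 × 1018 = 4072 mm².
T = A_s f_y = 4072 × 460 = 1873120 N = 1873.12 kN.
From C = T: a = T/(0.85 f'_c b) = 1873120/(0.85 × 25.9 × 590) = 144.21 mm.
M_n = T(d − a/2) = 1873.12 kN × (625 − 72.105) mm = 1035.64 kN·m.
φM_n = 0.90 × 1035.64 = 932.08 kN·m.

φM_n ≈ 932 kN·m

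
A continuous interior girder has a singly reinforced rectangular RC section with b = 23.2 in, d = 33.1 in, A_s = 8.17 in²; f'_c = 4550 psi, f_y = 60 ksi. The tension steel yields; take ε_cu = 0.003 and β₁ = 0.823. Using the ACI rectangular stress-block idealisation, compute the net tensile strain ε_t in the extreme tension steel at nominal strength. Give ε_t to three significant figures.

a = A_s f_y/(0.85 f'_c b) = 5.463 in.
β₁ = 0.823, so c = a/β₁ = 5.463/0.823 = 6.638 in.
From the linear strain diagram with ε_cu = 0.003: ε_t = 0.003 (d − c)/c = 0.003 × (33.1 − 6.638)/6.638 = 0.0120.
Since ε_t ≥ 0.005, the section is tension-controlled.

ε_t ≈ 0.0120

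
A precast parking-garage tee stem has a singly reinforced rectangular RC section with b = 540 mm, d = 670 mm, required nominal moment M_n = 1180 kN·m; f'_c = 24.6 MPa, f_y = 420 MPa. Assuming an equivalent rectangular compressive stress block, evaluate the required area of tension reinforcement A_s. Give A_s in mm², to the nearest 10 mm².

With M_n = 0.85 f'_c a b (d − a/2), solve the quadratic for a:
a = d − √(d² − 2M_n/(0.85 f'_c b)) = 670 − √(670² − 2 × 1180×10⁶/(0.85 × 24.6 × 540)) = 180.21 mm.
A_s = 0.85 f'_c a b / f_y = 0.85 × 24.6 × 180.21 × 540 / 420 = 4844.8 mm².

A_s ≈ 4840 mm²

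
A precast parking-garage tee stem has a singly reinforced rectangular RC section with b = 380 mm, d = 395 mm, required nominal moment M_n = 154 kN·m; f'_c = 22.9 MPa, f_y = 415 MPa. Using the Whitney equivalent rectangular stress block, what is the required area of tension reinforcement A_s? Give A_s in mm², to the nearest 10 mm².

With M_n = 0.85 f'_c a b (d − a/2), solve the quadratic for a:
a = d − √(d² − 2M_n/(0.85 f'_c b)) = 395 − √(395² − 2 × 154×10⁶/(0.85 × 22.9 × 380)) = 56.79 mm.
A_s = 0.85 f'_c a b / f_y = 0.85 × 22.9 × 56.79 × 380 / 415 = 1012.2 mm².

A_s ≈ 1010 mm²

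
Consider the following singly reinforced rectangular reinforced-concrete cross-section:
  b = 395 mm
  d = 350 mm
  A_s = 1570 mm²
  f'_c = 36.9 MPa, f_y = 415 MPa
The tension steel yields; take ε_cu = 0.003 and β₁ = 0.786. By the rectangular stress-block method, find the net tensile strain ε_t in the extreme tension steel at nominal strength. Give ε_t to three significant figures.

ε_t ≈ 0.0127

a = A_s f_y/(0.85 f'_c b) = 52.59 mm.
β₁ = 0.786, so c = a/β₁ = 52.59/0.786 = 66.91 mm.
From the linear strain diagram with ε_cu = 0.003: ε_t = 0.003 (d − c)/c = 0.003 × (350 − 66.91)/66.91 = 0.0127.
Since ε_t ≥ 0.005, the section is tension-controlled.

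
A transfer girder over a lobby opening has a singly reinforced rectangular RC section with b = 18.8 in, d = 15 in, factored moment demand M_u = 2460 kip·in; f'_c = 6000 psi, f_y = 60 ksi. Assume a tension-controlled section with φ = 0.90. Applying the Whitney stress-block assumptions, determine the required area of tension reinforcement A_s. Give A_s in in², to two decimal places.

M_n = M_u/φ = 2460/0.90 = 2733.33 kip·in.
From M_n = 0.85 f'_c a b (d − a/2):
a = d − √(d² − 2M_n/(0.85 f'_c b)) = 15 − √(15² − 2 × 2733.33/(0.85 × 6 × 18.8)) = 2.039 in.
A_s = 0.85 f'_c a b / f_y = 0.85 × 6 × 2.039 × 18.8 / 60 = 3.258 in².

A_s ≈ 3.26 in²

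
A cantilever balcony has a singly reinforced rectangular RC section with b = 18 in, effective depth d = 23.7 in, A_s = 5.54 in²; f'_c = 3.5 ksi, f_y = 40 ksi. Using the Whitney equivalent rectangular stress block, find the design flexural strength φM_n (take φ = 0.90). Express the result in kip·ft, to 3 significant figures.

T = A_s f_y = 5.54 × 40 = 221.6 kips.
a = T/(0.85 f'_c b) = 221.6/(0.85 × 3.5 × 18) = 4.138 in.
M_n = T(d − a/2) = 221.6 × (23.7 − 2.069) = 4793.4 kip·in = 4793.4/12 = 399.45 kip·ft.
φM_n = 0.90 × 399.45 = 359.51 kip·ft.

φM_n ≈ 360 kip·ft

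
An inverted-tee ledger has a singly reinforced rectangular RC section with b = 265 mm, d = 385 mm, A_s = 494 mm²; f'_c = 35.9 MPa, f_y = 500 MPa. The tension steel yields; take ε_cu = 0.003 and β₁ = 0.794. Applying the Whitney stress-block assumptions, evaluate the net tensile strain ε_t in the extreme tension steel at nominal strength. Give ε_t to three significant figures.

ε_t ≈ 0.0270

a = A_s f_y/(0.85 f'_c b) = 30.54 mm.
β₁ = 0.794, so c = a/β₁ = 30.54/0.794 = 38.46 mm.
From the linear strain diagram with ε_cu = 0.003: ε_t = 0.003 (d − c)/c = 0.003 × (385 − 38.46)/38.46 = 0.0270.
Since ε_t ≥ 0.005, the section is tension-controlled.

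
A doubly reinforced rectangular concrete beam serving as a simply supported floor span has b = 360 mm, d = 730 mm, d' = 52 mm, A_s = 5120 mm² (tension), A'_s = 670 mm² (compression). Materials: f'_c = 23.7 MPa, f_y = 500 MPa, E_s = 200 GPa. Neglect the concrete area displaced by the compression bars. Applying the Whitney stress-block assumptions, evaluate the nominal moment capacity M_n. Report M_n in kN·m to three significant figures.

M_n ≈ 1510 kN·m

Assume both tension and compression steel yield.
Net tension couple steel: A_s − A'_s = 4450 mm².
a = (A_s − A'_s) f_y / (0.85 f'_c b) = 2225000/(0.85 × 23.7 × 360) = 306.80 mm.
c = a/β₁ = 306.80/0.85 = 360.94 mm; ε'_s = 0.003(c − d')/c = 0.0026 ≥ f_y/E_s = 0.0025, so compression steel does yield.
M_n = (A_s − A'_s) f_y (d − a/2) + A'_s f_y (d − d') = [2225000 × (730 − 153.4) + 335000 × (730 − 52)] × 10⁻⁶ = 1282.94 + 227.13 = 1510.07 kN·m.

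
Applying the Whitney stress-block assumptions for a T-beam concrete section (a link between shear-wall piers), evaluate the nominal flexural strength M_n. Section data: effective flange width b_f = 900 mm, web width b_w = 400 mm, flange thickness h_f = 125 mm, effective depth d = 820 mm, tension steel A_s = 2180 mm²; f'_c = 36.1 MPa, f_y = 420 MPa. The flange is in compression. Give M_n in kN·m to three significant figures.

Tension: T = A_s f_y = 2180 × 420 = 915600 N.
Try a within the flange: a = T/(0.85 f'_c b_f) = 915600/(0.85 × 36.1 × 900) = 33.15 mm.
Since a = 33.15 ≤ h_f = 125 mm, the stress block lies entirely in the flange; analyse as a rectangular beam of width b_f.
M_n = T(d − a/2) = 915600 × (820 − 16.575) = 735.62 × 10⁶ N·mm.
M_n = 735.62 kN·m.

M_n ≈ 736 kN·m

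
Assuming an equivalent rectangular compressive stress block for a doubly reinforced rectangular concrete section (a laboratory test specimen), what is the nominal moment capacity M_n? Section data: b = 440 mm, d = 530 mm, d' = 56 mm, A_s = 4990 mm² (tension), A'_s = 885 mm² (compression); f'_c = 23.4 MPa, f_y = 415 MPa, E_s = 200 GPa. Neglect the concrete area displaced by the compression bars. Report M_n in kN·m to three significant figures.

Assume both tension and compression steel yield.
Net tension couple steel: A_s − A'_s = 4105 mm².
a = (A_s − A'_s) f_y / (0.85 f'_c b) = 1703575/(0.85 × 23.4 × 440) = 194.66 mm.
c = a/β₁ = 194.66/0.85 = 229.01 mm; ε'_s = 0.003(c − d')/c = 0.0023 ≥ f_y/E_s = 0.0021, so compression steel does yield.
M_n = (A_s − A'_s) f_y (d − a/2) + A'_s f_y (d − d') = [1703575 × (530 − 97.33) + 367275 × (530 − 56)] × 10⁻⁶ = 737.09 + 174.09 = 911.18 kN·m.

M_n ≈ 911 kN·m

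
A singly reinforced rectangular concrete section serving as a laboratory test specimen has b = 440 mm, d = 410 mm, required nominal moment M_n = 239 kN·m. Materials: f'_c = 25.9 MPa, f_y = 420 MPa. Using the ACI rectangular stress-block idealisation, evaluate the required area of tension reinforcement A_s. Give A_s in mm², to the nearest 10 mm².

With M_n = 0.85 f'_c a b (d − a/2), solve the quadratic for a:
a = d − √(d² − 2M_n/(0.85 f'_c b)) = 410 − √(410² − 2 × 239×10⁶/(0.85 × 25.9 × 440)) = 65.39 mm.
A_s = 0.85 f'_c a b / f_y = 0.85 × 25.9 × 65.39 × 440 / 420 = 1508.1 mm².

A_s ≈ 1510 mm²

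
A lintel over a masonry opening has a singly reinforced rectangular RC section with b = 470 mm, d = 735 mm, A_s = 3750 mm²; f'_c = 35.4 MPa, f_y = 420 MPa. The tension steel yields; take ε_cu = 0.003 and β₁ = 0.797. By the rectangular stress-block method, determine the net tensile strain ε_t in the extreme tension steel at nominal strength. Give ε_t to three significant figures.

a = A_s f_y/(0.85 f'_c b) = 111.37 mm.
β₁ = 0.797, so c = a/β₁ = 111.37/0.797 = 139.74 mm.
From the linear strain diagram with ε_cu = 0.003: ε_t = 0.003 (d − c)/c = 0.003 × (735 − 139.74)/139.74 = 0.0128.
Since ε_t ≥ 0.005, the section is tension-controlled.

ε_t ≈ 0.0128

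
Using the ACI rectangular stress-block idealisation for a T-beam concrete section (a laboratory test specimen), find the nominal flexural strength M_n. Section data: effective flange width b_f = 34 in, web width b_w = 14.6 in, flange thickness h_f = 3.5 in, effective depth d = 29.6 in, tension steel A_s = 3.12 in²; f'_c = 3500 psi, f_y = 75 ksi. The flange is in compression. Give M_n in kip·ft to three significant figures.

M_n ≈ 555 kip·ft

Tension: T = A_s f_y = 3.12 × 75 = 234 kips.
Try a within the flange: a = T/(0.85 f'_c b_f) = 234/(0.85 × 3.5 × 34) = 2.313 in.
Since a = 2.313 ≤ h_f = 3.5 in, the stress block lies entirely in the flange; analyse as a rectangular beam of width b_f.
M_n = T(d − a/2) = 234 × (29.6 − 1.1565) = 6655.8 kip·in.
M_n = 6655.8/12 = 554.65 kip·ft.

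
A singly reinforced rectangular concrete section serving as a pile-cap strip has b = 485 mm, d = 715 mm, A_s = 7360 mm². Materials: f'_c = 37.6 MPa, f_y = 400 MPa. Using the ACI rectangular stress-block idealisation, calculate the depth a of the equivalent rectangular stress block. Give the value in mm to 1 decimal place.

a ≈ 189.9 mm

T = A_s f_y = 7360 × 400 = 2944000 N = 2944 kN.
Setting C = 0.85 f'_c a b equal to T: a = 2944000/(0.85 × 37.6 × 485) = 189.9 mm.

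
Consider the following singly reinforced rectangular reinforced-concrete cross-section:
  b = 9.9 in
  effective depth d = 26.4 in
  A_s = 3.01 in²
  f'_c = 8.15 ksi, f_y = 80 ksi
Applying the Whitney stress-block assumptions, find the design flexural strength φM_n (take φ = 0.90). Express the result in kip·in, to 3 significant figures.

T = A_s f_y = 3.01 × 80 = 240.8 kips.
a = T/(0.85 f'_c b) = 240.8/(0.85 × 8.15 × 9.9) = 3.511 in.
M_n = T(d − a/2) = 240.8 × (26.4 − 1.7555) = 5934.4 kip·in.
φM_n = 0.90 × 5934.4 = 5341.0 kip·in.

φM_n ≈ 5340 kip·in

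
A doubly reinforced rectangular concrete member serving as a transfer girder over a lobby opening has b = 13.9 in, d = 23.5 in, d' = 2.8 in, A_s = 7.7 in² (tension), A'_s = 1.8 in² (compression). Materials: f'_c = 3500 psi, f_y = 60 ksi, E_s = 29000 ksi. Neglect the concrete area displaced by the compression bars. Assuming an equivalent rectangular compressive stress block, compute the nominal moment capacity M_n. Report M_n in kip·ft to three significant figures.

M_n ≈ 753 kip·ft

Assume both steels yield.
a = (A_s − A'_s) f_y/(0.85 f'_c b) = (7.7 − 1.8) × 60/(0.85 × 3.5 × 13.9) = 8.561 in.
c = a/β₁ = 8.561/0.85 = 10.072 in; ε'_s = 0.003(c − d')/c = 0.0022 ≥ ε_y = 0.0021, so the compression steel yields.
M_n = (A_s − A'_s) f_y (d − a/2) + A'_s f_y (d − d') = 354 × (23.5 − 4.2805) + 108 × (23.5 − 2.8) = 6803.7 + 2235.6 = 9039.3 kip·in = 9039.3/12 = 753.28 kip·ft.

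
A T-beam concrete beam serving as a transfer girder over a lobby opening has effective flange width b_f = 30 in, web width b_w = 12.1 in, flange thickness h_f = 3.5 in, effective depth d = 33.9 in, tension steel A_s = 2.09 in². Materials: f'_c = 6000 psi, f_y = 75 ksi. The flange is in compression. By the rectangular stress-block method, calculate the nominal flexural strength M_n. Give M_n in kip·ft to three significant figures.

M_n ≈ 436 kip·ft

Tension: T = A_s f_y = 2.09 × 75 = 156.75 kips.
Try a within the flange: a = T/(0.85 f'_c b_f) = 156.75/(0.85 × 6 × 30) = 1.025 in.
Since a = 1.025 ≤ h_f = 3.5 in, the stress block lies entirely in the flange; analyse as a rectangular beam of width b_f.
M_n = T(d − a/2) = 156.75 × (33.9 − 0.5125) = 5233.5 kip·in.
M_n = 5233.5/12 = 436.13 kip·ft.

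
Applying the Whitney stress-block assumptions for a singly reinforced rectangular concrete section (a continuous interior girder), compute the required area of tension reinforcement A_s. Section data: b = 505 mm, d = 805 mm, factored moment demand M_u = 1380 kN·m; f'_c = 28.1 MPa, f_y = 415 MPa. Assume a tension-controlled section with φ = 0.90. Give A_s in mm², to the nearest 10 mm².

A_s ≈ 5160 mm²

M_n = M_u/φ = 1380/0.90 = 1533.33 kN·m.
With M_n = 0.85 f'_c a b (d − a/2), solve the quadratic for a:
a = d − √(d² − 2M_n/(0.85 f'_c b)) = 805 − √(805² − 2 × 1533.33×10⁶/(0.85 × 28.1 × 505)) = 177.48 mm.
A_s = 0.85 f'_c a b / f_y = 0.85 × 28.1 × 177.48 × 505 / 415 = 5158.4 mm².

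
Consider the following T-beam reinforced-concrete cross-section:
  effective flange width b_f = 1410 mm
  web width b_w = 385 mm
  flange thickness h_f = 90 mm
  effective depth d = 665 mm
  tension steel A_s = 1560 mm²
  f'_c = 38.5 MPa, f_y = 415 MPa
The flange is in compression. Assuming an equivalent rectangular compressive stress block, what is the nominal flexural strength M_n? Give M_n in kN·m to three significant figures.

M_n ≈ 426 kN·m

Tension: T = A_s f_y = 1560 × 415 = 647400 N.
Try a within the flange: a = T/(0.85 f'_c b_f) = 647400/(0.85 × 38.5 × 1410) = 14.03 mm.
Since a = 14.03 ≤ h_f = 90 mm, the stress block lies entirely in the flange; analyse as a rectangular beam of width b_f.
M_n = T(d − a/2) = 647400 × (665 − 7.015) = 425.98 × 10⁶ N·mm.
M_n = 425.98 kN·m.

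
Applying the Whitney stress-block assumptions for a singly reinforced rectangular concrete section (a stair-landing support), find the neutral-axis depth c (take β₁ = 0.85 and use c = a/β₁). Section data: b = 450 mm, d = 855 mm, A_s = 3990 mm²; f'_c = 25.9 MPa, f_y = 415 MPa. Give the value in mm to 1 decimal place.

c ≈ 196.6 mm

T = A_s f_y = 3990 × 415 = 1655850 N = 1655.85 kN.
Setting C = 0.85 f'_c a b equal to T: a = 1655850/(0.85 × 25.9 × 450) = 167.144 mm.
With β₁ = 0.85, c = a/β₁ = 167.144/0.85 = 196.6 mm.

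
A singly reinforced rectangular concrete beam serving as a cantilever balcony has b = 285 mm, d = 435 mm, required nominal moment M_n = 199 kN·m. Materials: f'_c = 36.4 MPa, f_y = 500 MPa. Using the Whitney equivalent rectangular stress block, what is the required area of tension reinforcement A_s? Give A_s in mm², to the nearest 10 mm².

With M_n = 0.85 f'_c a b (d − a/2), solve the quadratic for a:
a = d − √(d² − 2M_n/(0.85 f'_c b)) = 435 − √(435² − 2 × 199×10⁶/(0.85 × 36.4 × 285)) = 55.41 mm.
A_s = 0.85 f'_c a b / f_y = 0.85 × 36.4 × 55.41 × 285 / 500 = 977.2 mm².

A_s ≈ 980 mm²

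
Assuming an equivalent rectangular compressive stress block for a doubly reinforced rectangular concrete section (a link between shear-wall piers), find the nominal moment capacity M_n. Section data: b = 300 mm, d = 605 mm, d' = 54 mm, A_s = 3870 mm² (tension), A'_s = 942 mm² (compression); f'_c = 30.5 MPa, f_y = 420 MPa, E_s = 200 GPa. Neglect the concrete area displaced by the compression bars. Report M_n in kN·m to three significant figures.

Assume both tension and compression steel yield.
Net tension couple steel: A_s − A'_s = 2928 mm².
a = (A_s − A'_s) f_y / (0.85 f'_c b) = 1229760/(0.85 × 30.5 × 300) = 158.12 mm.
c = a/β₁ = 158.12/0.832 = 190.05 mm; ε'_s = 0.003(c − d')/c = 0.0021 ≥ f_y/E_s = 0.0021, so compression steel does yield.
M_n = (A_s − A'_s) f_y (d − a/2) + A'_s f_y (d − d') = [1229760 × (605 − 79.06) + 395640 × (605 − 54)] × 10⁻⁶ = 646.78 + 218.00 = 864.78 kN·m.

M_n ≈ 865 kN·m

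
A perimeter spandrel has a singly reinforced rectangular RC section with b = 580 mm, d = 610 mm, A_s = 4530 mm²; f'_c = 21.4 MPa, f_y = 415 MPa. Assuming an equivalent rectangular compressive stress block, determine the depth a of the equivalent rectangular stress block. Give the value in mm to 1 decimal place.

T = A_s f_y = 4530 × 415 = 1879950 N = 1879.95 kN.
Setting C = 0.85 f'_c a b equal to T: a = 1879950/(0.85 × 21.4 × 580) = 178.2 mm.

a ≈ 178.2 mm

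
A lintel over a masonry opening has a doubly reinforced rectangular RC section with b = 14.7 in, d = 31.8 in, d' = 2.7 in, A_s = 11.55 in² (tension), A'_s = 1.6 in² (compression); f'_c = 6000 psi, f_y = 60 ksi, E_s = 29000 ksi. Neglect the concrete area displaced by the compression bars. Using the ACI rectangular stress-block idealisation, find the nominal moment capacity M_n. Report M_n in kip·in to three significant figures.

M_n ≈ 19400 kip·in

Assume both steels yield.
a = (A_s − A'_s) f_y/(0.85 f'_c b) = (11.55 − 1.6) × 60/(0.85 × 6 × 14.7) = 7.963 in.
c = a/β₁ = 7.963/0.75 = 10.617 in; ε'_s = 0.003(c − d')/c = 0.0022 ≥ ε_y = 0.0021, so the compression steel yields.
M_n = (A_s − A'_s) f_y (d − a/2) + A'_s f_y (d − d') = 597 × (31.8 − 3.9815) + 96 × (31.8 − 2.7) = 16607.6 + 2793.6 = 19401.2 kip·in.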